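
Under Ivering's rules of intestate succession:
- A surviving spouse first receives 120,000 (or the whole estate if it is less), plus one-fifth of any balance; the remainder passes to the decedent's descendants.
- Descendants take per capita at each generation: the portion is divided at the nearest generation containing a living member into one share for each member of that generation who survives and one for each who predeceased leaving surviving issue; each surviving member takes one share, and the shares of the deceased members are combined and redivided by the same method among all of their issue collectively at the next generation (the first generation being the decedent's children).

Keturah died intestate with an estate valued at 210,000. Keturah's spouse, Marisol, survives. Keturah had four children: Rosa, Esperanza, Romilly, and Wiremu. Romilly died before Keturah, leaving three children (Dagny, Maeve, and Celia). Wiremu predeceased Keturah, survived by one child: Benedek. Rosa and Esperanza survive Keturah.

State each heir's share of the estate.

Marisol first takes 120,000, leaving a balance of 90,000. Marisol then takes one-fifth of the balance (18,000), for a total of 138,000. The remaining 72,000 passes to the descendants.
The descendants' portion (72,000) is divided at the children's generation into 4 shares of 18,000. Rosa and Esperanza each take 18,000. The 2 shares of the deceased (Romilly and Wiremu) are combined into a pool of 36,000.
That pool (36,000) is divided at the grandchildren's generation equally among Dagny, Maeve, Celia, and Benedek: 9,000 each.

Marisol: 138,000; Rosa: 18,000; Esperanza: 18,000; Dagny: 9,000; Maeve: 9,000; Celia: 9,000; Benedek: 9,000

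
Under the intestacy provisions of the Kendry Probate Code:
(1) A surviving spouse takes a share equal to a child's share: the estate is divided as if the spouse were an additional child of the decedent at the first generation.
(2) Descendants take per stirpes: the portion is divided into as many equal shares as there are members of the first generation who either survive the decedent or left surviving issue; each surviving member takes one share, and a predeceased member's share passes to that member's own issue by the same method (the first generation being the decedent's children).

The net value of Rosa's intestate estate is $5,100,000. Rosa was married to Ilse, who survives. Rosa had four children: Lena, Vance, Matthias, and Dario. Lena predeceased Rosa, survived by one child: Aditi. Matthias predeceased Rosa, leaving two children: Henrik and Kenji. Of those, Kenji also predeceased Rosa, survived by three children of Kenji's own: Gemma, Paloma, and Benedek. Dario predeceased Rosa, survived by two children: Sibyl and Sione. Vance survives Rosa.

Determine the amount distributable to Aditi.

Aditi receives $1,020,000.

The spouse counts as an additional share at the children's level, so there are 5 primary shares of $1,020,000. Ilse takes one such share ($1,020,000).
The children's combined portion ($4,080,000) is divided into 4 shares of $1,020,000: Vance takes $1,020,000; Lena's $1,020,000 share passes to Lena's issue; Matthias's $1,020,000 share passes to Matthias's issue; Dario's $1,020,000 share passes to Dario's issue.
Lena's share ($1,020,000) passes entirely to Aditi.
Matthias's share ($1,020,000) is divided into 2 shares of $510,000: Henrik takes $510,000; Kenji's $510,000 share passes to Kenji's issue.
Kenji's share ($510,000) is divided into 3 shares of $170,000: Gemma, Paloma, and Benedek each take $170,000.
Dario's share ($1,020,000) is divided into 2 shares of $510,000: Sibyl and Sione each take $510,000.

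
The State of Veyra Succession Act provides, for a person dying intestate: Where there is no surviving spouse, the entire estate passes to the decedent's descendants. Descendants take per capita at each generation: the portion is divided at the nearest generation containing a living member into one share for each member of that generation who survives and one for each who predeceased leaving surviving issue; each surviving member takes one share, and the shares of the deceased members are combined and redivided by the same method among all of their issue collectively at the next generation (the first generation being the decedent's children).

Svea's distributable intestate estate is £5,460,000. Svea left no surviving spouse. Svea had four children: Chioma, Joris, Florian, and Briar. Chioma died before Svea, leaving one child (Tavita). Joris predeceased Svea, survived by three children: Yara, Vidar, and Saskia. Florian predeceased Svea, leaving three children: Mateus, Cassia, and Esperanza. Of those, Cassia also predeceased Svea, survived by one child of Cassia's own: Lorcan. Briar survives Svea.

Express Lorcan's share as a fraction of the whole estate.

The entire £5,460,000 passes to the descendants.
That amount (£5,460,000) is divided at the children's generation into 4 shares of £1,365,000. Briar takes £1,365,000. The 3 shares of the deceased (Chioma, Joris, and Florian) are combined into a pool of £4,095,000.
That pool (£4,095,000) is divided at the grandchildren's generation into 7 shares of £585,000. Tavita, Yara, Vidar, Saskia, Mateus, and Esperanza each take £585,000. The remaining share for the deceased Cassia (£585,000) is carried to the next generation.
That pool (£585,000) passes entirely to Lorcan, the sole taker at the great-grandchildren's generation.

Lorcan receives 3/28 of the estate.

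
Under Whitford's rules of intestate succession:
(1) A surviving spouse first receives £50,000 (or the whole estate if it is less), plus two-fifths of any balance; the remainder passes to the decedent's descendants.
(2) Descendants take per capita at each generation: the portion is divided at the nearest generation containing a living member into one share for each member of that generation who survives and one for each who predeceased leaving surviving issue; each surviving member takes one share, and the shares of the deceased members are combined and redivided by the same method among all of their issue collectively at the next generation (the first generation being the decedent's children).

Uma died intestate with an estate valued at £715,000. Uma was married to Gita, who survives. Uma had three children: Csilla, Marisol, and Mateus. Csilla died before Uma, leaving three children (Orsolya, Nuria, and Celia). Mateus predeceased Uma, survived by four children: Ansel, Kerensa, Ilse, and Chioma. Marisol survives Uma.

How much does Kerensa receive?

Kerensa receives £38,000.

Gita first takes £50,000, leaving a balance of £665,000. Gita then takes two-fifths of the balance (£266,000), for a total of £316,000. The remaining £399,000 passes to the descendants.
The descendants' portion (£399,000) is divided at the children's generation into 3 shares of £133,000. Marisol takes £133,000. The 2 shares of the deceased (Csilla and Mateus) are combined into a pool of £266,000.
That pool (£266,000) is divided at the grandchildren's generation equally among Orsolya, Nuria, Celia, Ansel, Kerensa, Ilse, and Chioma: £38,000 each.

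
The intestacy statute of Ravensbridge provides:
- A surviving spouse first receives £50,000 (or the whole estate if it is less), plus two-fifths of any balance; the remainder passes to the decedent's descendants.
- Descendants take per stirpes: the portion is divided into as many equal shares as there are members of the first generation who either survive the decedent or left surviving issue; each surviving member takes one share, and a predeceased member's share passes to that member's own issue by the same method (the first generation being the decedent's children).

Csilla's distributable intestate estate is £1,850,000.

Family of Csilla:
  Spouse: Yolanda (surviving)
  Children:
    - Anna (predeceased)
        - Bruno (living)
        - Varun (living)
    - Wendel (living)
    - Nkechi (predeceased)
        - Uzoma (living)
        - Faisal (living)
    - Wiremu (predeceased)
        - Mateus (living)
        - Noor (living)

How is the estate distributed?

Yolanda first takes £50,000, leaving a balance of £1,800,000. Yolanda then takes two-fifths of the balance (£720,000), for a total of £770,000. The remaining £1,080,000 passes to the descendants.
The descendants' portion (£1,080,000) is divided into 4 shares of £270,000: Wendel takes £270,000; Anna's £270,000 share passes to Anna's issue; Nkechi's £270,000 share passes to Nkechi's issue; Wiremu's £270,000 share passes to Wiremu's issue.
Anna's share (£270,000) is divided into 2 shares of £135,000: Bruno and Varun each take £135,000.
Nkechi's share (£270,000) is divided into 2 shares of £135,000: Uzoma and Faisal each take £135,000.
Wiremu's share (£270,000) is divided into 2 shares of £135,000: Mateus and Noor each take £135,000.

Yolanda: £770,000; Bruno: £135,000; Varun: £135,000; Wendel: £270,000; Uzoma: £135,000; Faisal: £135,000; Mateus: £135,000; Noor: £135,000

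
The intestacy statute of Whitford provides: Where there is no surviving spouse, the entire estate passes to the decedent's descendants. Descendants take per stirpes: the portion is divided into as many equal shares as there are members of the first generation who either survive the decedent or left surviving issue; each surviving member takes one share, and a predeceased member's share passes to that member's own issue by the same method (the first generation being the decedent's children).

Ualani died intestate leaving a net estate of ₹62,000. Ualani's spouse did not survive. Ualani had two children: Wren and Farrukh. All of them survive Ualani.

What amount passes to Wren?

Wren receives ₹31,000.

The entire ₹62,000 passes to the descendants.
That amount (₹62,000) is divided into 2 shares of ₹31,000: Wren and Farrukh each take ₹31,000.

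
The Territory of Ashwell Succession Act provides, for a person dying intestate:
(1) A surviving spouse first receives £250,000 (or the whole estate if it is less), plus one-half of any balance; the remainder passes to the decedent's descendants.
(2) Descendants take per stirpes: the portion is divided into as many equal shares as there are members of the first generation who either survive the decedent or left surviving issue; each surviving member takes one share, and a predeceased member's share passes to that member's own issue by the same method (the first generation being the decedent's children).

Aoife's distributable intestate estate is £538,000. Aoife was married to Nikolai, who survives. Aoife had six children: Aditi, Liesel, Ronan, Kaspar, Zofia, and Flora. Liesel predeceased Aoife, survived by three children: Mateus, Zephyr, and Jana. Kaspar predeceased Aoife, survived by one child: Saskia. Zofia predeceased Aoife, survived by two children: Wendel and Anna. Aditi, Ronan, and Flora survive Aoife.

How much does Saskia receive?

Saskia receives £24,000.

Nikolai first takes £250,000, leaving a balance of £288,000. Nikolai then takes one-half of the balance (£144,000), for a total of £394,000. The remaining £144,000 passes to the descendants.
The descendants' portion (£144,000) is divided into 6 shares of £24,000: Aditi, Ronan, and Flora each take £24,000; Liesel's £24,000 share passes to Liesel's issue; Kaspar's £24,000 share passes to Kaspar's issue; Zofia's £24,000 share passes to Zofia's issue.
Liesel's share (£24,000) is divided into 3 shares of £8,000: Mateus, Zephyr, and Jana each take £8,000.
Kaspar's share (£24,000) passes entirely to Saskia.
Zofia's share (£24,000) is divided into 2 shares of £12,000: Wendel and Anna each take £12,000.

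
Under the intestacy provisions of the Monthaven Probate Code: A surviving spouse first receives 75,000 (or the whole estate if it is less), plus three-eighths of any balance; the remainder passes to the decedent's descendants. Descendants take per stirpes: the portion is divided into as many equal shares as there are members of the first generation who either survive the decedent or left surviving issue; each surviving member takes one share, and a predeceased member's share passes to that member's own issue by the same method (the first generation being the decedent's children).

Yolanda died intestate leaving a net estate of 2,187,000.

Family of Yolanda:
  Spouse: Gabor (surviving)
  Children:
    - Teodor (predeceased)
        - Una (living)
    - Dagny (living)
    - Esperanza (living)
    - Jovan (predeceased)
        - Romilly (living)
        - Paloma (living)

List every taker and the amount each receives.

Gabor first takes 75,000, leaving a balance of 2,112,000. Gabor then takes three-eighths of the balance (792,000), for a total of 867,000. The remaining 1,320,000 passes to the descendants.
The descendants' portion (1,320,000) is divided into 4 shares of 330,000: Dagny and Esperanza each take 330,000; Teodor's 330,000 share passes to Teodor's issue; Jovan's 330,000 share passes to Jovan's issue.
Teodor's share (330,000) passes entirely to Una.
Jovan's share (330,000) is divided into 2 shares of 165,000: Romilly and Paloma each take 165,000.

Gabor: 867,000; Una: 330,000; Dagny: 330,000; Esperanza: 330,000; Romilly: 165,000; Paloma: 165,000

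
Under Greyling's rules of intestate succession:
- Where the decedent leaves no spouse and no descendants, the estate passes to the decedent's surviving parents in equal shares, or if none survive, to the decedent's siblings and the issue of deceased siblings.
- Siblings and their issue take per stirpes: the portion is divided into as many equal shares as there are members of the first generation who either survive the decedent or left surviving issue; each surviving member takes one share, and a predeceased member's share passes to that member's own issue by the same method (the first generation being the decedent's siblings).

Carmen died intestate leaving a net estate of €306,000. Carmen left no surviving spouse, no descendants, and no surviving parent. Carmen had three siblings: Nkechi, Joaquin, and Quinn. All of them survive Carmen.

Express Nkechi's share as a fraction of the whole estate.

The entire €306,000 passes to the siblings and their issue.
That amount (€306,000) is divided into 3 shares of €102,000: Nkechi, Joaquin, and Quinn each take €102,000.

Nkechi receives 1/3 of the estate.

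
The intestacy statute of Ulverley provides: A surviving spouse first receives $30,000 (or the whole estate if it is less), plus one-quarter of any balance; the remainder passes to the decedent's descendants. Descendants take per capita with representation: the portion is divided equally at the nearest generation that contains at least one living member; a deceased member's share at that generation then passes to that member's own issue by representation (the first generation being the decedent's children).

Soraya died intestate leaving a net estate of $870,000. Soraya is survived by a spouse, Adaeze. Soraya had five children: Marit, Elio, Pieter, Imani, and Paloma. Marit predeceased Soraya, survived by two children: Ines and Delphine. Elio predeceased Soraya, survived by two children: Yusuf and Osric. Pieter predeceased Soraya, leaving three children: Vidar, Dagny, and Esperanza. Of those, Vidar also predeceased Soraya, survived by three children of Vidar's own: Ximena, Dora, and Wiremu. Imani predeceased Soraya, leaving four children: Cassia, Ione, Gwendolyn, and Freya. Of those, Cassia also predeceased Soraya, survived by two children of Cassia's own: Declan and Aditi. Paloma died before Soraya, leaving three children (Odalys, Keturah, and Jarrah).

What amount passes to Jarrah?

Jarrah receives $45,000.

Adaeze first takes $30,000, leaving a balance of $840,000. Adaeze then takes one-quarter of the balance ($210,000), for a total of $240,000. The remaining $630,000 passes to the descendants.
No child survives, so the initial division is made at the grandchildren's generation.
The descendants' portion ($630,000) is divided into 14 shares of $45,000: Ines, Delphine, Yusuf, Osric, Dagny, Esperanza, Ione, Gwendolyn, Freya, Odalys, Keturah, and Jarrah each take $45,000; Vidar's $45,000 share passes to Vidar's issue; Cassia's $45,000 share passes to Cassia's issue.
Vidar's share ($45,000) is divided into 3 shares of $15,000: Ximena, Dora, and Wiremu each take $15,000.
Cassia's share ($45,000) is divided into 2 shares of $22,500: Declan and Aditi each take $22,500.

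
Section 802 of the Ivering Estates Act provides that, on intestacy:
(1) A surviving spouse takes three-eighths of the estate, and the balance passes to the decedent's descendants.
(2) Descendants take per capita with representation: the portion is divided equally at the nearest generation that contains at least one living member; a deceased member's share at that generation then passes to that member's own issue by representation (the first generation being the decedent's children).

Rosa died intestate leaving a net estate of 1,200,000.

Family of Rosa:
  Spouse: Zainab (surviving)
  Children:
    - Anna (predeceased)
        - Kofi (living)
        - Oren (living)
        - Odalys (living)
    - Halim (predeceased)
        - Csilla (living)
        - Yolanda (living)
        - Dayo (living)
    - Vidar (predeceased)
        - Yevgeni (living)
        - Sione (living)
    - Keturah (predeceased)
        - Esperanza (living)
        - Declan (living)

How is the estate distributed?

Zainab takes three-eighths of 1,200,000 = 450,000. The remaining 750,000 passes to the descendants.
No child survives, so the initial division is made at the grandchildren's generation.
The descendants' portion (750,000) is divided into 10 shares of 75,000: Kofi, Oren, Odalys, Csilla, Yolanda, Dayo, Yevgeni, Sione, Esperanza, and Declan each take 75,000.

Zainab: 450,000; Kofi: 75,000; Oren: 75,000; Odalys: 75,000; Csilla: 75,000; Yolanda: 75,000; Dayo: 75,000; Yevgeni: 75,000; Sione: 75,000; Esperanza: 75,000; Declan: 75,000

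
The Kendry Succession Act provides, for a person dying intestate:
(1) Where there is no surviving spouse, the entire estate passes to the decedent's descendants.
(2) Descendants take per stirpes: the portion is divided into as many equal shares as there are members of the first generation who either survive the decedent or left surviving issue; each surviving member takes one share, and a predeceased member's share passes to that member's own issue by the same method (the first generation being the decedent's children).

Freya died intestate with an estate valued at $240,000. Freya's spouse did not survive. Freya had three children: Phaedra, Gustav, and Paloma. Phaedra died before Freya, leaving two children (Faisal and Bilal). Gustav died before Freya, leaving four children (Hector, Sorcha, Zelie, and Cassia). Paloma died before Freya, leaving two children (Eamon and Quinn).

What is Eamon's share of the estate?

The entire $240,000 passes to the descendants.
That amount ($240,000) is divided into 3 shares of $80,000: Phaedra's $80,000 share passes to Phaedra's issue; Gustav's $80,000 share passes to Gustav's issue; Paloma's $80,000 share passes to Paloma's issue.
Phaedra's share ($80,000) is divided into 2 shares of $40,000: Faisal and Bilal each take $40,000.
Gustav's share ($80,000) is divided into 4 shares of $20,000: Hector, Sorcha, Zelie, and Cassia each take $20,000.
Paloma's share ($80,000) is divided into 2 shares of $40,000: Eamon and Quinn each take $40,000.

Eamon receives $40,000.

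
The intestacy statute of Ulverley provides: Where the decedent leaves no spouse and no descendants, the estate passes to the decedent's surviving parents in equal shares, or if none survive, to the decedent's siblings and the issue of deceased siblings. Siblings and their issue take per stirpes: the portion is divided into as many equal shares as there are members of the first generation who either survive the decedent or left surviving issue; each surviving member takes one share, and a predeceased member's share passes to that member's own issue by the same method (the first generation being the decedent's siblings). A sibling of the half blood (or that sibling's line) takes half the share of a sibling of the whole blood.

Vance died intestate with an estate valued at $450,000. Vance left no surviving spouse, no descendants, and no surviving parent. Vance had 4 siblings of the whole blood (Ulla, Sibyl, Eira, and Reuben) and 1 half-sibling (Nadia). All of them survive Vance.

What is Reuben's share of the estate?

The entire $450,000 passes to the siblings and their issue.
Counting each half-blood sibling's line as half a unit, there are 9/2 units in $450,000, so one unit is $100,000. Whole-blood lines (Ulla, Sibyl, Eira, and Reuben) take $100,000 each; half-blood lines (Nadia) take $50,000 each.

Reuben receives $100,000.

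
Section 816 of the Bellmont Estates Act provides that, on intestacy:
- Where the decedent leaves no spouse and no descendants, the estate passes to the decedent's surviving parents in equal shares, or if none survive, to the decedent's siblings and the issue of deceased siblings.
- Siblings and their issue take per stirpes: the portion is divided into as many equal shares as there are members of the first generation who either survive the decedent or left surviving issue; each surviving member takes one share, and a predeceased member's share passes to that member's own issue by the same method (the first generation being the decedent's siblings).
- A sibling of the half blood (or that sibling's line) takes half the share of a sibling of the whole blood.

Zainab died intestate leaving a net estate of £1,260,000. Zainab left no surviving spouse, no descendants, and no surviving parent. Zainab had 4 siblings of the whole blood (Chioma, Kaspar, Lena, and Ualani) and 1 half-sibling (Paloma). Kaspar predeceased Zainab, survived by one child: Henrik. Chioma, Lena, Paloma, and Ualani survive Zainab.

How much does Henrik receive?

The entire £1,260,000 passes to the siblings and their issue.
Counting each half-blood sibling's line as half a unit, there are 9/2 units in £1,260,000, so one unit is £280,000. Whole-blood lines (Chioma, Kaspar, Lena, and Ualani) take £280,000 each; half-blood lines (Paloma) take £140,000 each.
Kaspar's share (£280,000) passes entirely to Henrik.

Henrik receives £280,000.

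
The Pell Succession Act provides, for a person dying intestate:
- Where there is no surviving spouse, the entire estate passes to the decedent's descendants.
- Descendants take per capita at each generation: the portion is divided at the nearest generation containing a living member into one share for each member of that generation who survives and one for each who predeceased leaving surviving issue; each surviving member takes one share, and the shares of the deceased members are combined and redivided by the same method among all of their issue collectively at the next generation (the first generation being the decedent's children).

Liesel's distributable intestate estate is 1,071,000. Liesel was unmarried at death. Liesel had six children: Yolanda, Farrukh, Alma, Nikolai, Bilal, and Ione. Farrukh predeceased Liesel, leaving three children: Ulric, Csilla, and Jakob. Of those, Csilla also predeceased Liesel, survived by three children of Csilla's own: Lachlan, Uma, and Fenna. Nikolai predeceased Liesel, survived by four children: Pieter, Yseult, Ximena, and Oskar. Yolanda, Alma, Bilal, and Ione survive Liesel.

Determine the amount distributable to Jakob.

Jakob receives 51,000.

The entire 1,071,000 passes to the descendants.
That amount (1,071,000) is divided at the children's generation into 6 shares of 178,500. Yolanda, Alma, Bilal, and Ione each take 178,500. The 2 shares of the deceased (Farrukh and Nikolai) are combined into a pool of 357,000.
That pool (357,000) is divided at the grandchildren's generation into 7 shares of 51,000. Ulric, Jakob, Pieter, Yseult, Ximena, and Oskar each take 51,000. The remaining share for the deceased Csilla (51,000) is carried to the next generation.
That pool (51,000) is divided at the great-grandchildren's generation equally among Lachlan, Uma, and Fenna: 17,000 each.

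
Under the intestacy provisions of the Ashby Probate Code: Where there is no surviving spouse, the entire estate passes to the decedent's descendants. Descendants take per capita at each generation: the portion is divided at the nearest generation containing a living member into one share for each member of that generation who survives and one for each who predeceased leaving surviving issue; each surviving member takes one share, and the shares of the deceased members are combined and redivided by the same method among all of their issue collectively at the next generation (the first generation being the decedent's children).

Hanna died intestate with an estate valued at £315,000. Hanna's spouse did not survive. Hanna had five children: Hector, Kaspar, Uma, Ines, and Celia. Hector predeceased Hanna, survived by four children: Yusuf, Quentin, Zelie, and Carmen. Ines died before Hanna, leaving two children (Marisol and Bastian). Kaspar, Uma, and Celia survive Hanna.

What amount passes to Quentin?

The entire £315,000 passes to the descendants.
That amount (£315,000) is divided at the children's generation into 5 shares of £63,000. Kaspar, Uma, and Celia each take £63,000. The 2 shares of the deceased (Hector and Ines) are combined into a pool of £126,000.
That pool (£126,000) is divided at the grandchildren's generation equally among Yusuf, Quentin, Zelie, Carmen, Marisol, and Bastian: £21,000 each.

Quentin receives £21,000.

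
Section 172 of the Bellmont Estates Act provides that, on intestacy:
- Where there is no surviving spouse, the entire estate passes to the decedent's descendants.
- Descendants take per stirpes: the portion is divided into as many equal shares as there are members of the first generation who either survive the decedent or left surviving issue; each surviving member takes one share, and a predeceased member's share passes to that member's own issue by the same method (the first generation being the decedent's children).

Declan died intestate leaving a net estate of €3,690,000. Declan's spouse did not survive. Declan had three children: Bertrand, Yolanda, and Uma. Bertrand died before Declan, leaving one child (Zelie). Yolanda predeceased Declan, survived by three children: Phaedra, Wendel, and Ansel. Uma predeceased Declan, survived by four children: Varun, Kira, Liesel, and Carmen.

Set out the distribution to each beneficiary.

The entire €3,690,000 passes to the descendants.
That amount (€3,690,000) is divided into 3 shares of €1,230,000: Bertrand's €1,230,000 share passes to Bertrand's issue; Yolanda's €1,230,000 share passes to Yolanda's issue; Uma's €1,230,000 share passes to Uma's issue.
Bertrand's share (€1,230,000) passes entirely to Zelie.
Yolanda's share (€1,230,000) is divided into 3 shares of €410,000: Phaedra, Wendel, and Ansel each take €410,000.
Uma's share (€1,230,000) is divided into 4 shares of €307,500: Varun, Kira, Liesel, and Carmen each take €307,500.

Zelie: €1,230,000; Phaedra: €410,000; Wendel: €410,000; Ansel: €410,000; Varun: €307,500; Kira: €307,500; Liesel: €307,500; Carmen: €307,500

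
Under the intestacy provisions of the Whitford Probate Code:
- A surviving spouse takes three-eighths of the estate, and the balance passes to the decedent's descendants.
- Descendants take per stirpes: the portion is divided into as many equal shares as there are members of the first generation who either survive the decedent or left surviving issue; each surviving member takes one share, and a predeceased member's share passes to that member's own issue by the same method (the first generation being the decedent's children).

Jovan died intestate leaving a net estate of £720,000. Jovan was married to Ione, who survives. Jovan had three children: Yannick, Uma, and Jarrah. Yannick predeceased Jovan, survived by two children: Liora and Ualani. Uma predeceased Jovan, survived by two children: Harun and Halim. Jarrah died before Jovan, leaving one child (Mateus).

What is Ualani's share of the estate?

Ualani receives £75,000.

Ione takes three-eighths of £720,000 = £270,000. The remaining £450,000 passes to the descendants.
The descendants' portion (£450,000) is divided into 3 shares of £150,000: Yannick's £150,000 share passes to Yannick's issue; Uma's £150,000 share passes to Uma's issue; Jarrah's £150,000 share passes to Jarrah's issue.
Yannick's share (£150,000) is divided into 2 shares of £75,000: Liora and Ualani each take £75,000.
Uma's share (£150,000) is divided into 2 shares of £75,000: Harun and Halim each take £75,000.
Jarrah's share (£150,000) passes entirely to Mateus.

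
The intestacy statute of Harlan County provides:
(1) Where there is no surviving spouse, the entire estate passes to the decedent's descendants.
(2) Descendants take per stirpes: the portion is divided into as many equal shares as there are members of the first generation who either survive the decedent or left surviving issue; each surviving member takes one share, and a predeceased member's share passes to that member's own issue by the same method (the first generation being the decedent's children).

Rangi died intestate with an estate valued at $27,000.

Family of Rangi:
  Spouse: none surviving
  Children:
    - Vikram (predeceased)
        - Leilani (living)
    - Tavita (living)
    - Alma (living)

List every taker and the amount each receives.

The entire $27,000 passes to the descendants.
That amount ($27,000) is divided into 3 shares of $9,000: Tavita and Alma each take $9,000; Vikram's $9,000 share passes to Vikram's issue.
Vikram's share ($9,000) passes entirely to Leilani.

Leilani: $9,000; Tavita: $9,000; Alma: $9,000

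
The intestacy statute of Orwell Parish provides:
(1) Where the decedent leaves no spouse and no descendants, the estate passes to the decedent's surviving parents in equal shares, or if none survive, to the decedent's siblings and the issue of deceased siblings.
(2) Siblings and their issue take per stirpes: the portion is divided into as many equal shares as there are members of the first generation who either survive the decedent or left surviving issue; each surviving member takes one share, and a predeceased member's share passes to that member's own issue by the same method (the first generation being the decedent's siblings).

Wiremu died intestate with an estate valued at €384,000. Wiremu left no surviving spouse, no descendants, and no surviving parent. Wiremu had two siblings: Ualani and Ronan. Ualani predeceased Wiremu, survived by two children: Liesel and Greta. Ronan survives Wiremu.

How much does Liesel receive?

Liesel receives €96,000.

The entire €384,000 passes to the siblings and their issue.
That amount (€384,000) is divided into 2 shares of €192,000: Ronan takes €192,000; Ualani's €192,000 share passes to Ualani's issue.
Ualani's share (€192,000) is divided into 2 shares of €96,000: Liesel and Greta each take €96,000.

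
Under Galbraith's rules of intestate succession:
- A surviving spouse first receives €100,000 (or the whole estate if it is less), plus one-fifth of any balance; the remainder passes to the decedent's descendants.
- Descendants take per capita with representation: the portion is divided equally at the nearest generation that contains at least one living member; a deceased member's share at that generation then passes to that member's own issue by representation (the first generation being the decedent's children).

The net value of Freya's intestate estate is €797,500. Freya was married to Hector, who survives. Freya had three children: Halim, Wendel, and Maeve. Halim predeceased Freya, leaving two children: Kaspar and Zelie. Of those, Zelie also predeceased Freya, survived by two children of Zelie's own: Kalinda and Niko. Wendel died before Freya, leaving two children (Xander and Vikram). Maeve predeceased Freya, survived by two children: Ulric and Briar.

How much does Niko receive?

Niko receives €46,500.

Hector first takes €100,000, leaving a balance of €697,500. Hector then takes one-fifth of the balance (€139,500), for a total of €239,500. The remaining €558,000 passes to the descendants.
No child survives, so the initial division is made at the grandchildren's generation.
The descendants' portion (€558,000) is divided into 6 shares of €93,000: Kaspar, Xander, Vikram, Ulric, and Briar each take €93,000; Zelie's €93,000 share passes to Zelie's issue.
Zelie's share (€93,000) is divided into 2 shares of €46,500: Kalinda and Niko each take €46,500.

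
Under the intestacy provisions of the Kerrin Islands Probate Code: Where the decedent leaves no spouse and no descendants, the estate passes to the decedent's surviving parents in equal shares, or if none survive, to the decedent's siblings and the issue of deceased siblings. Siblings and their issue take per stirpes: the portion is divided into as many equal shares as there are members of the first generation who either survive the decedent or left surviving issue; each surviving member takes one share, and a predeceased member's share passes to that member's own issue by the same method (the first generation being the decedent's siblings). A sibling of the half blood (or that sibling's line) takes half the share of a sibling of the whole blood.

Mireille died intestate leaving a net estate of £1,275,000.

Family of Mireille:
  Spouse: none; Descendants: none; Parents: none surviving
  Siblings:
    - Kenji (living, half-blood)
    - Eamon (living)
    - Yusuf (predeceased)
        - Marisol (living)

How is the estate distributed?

Kenji: £255,000; Eamon: £510,000; Marisol: £510,000

The entire £1,275,000 passes to the siblings and their issue.
Counting each half-blood sibling's line as half a unit, there are 5/2 units in £1,275,000, so one unit is £510,000. Whole-blood lines (Eamon and Yusuf) take £510,000 each; half-blood lines (Kenji) take £255,000 each.
Yusuf's share (£510,000) passes entirely to Marisol.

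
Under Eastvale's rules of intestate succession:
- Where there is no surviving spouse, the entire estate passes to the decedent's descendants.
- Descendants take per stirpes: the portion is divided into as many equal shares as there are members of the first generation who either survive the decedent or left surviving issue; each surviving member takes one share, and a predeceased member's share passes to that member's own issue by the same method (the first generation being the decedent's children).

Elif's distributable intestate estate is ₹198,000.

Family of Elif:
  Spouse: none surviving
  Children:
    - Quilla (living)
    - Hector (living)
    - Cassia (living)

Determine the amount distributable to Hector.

Hector receives ₹66,000.

The entire ₹198,000 passes to the descendants.
That amount (₹198,000) is divided into 3 shares of ₹66,000: Quilla, Hector, and Cassia each take ₹66,000.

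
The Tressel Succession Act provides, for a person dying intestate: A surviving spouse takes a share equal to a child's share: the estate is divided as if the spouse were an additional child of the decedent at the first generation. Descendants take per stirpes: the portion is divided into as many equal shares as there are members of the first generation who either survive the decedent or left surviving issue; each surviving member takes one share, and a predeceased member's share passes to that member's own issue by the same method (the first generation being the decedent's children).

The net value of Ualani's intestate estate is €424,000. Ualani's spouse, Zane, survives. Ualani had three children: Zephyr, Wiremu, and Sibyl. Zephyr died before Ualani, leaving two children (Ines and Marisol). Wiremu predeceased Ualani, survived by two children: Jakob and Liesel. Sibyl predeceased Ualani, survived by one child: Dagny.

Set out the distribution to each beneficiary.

The spouse counts as an additional share at the children's level, so there are 4 primary shares of €106,000. Zane takes one such share (€106,000).
The children's combined portion (€318,000) is divided into 3 shares of €106,000: Zephyr's €106,000 share passes to Zephyr's issue; Wiremu's €106,000 share passes to Wiremu's issue; Sibyl's €106,000 share passes to Sibyl's issue.
Zephyr's share (€106,000) is divided into 2 shares of €53,000: Ines and Marisol each take €53,000.
Wiremu's share (€106,000) is divided into 2 shares of €53,000: Jakob and Liesel each take €53,000.
Sibyl's share (€106,000) passes entirely to Dagny.

Zane: €106,000; Ines: €53,000; Marisol: €53,000; Jakob: €53,000; Liesel: €53,000; Dagny: €106,000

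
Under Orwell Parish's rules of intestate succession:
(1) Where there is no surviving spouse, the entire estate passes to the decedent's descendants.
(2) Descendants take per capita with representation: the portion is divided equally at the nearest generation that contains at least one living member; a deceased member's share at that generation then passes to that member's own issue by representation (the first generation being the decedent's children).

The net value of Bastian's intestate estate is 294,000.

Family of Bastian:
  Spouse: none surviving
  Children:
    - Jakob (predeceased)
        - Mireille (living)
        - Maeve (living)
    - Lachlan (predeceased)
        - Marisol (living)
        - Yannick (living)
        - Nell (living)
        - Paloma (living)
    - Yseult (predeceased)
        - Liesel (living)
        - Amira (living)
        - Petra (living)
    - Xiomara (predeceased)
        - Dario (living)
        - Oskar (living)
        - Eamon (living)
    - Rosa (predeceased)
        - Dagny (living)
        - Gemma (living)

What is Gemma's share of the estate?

Gemma receives 21,000.

The entire 294,000 passes to the descendants.
No child survives, so the initial division is made at the grandchildren's generation.
That amount (294,000) is divided into 14 shares of 21,000: Mireille, Maeve, Marisol, Yannick, Nell, Paloma, Liesel, Amira, Petra, Dario, Oskar, Eamon, Dagny, and Gemma each take 21,000.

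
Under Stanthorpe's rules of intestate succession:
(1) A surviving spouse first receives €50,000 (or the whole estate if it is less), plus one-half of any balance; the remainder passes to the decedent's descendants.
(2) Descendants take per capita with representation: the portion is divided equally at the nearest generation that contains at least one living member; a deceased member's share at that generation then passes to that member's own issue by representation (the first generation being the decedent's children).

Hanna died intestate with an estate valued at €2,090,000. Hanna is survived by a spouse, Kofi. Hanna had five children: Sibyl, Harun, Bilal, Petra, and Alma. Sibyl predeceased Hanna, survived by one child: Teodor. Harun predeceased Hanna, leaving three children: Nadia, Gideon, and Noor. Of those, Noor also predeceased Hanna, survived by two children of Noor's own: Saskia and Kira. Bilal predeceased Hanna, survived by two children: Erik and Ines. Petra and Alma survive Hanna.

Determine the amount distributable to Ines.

Ines receives €102,000.

Kofi first takes €50,000, leaving a balance of €2,040,000. Kofi then takes one-half of the balance (€1,020,000), for a total of €1,070,000. The remaining €1,020,000 passes to the descendants.
The descendants' portion (€1,020,000) is divided into 5 shares of €204,000: Petra and Alma each take €204,000; Sibyl's €204,000 share passes to Sibyl's issue; Harun's €204,000 share passes to Harun's issue; Bilal's €204,000 share passes to Bilal's issue.
Sibyl's share (€204,000) passes entirely to Teodor.
Harun's share (€204,000) is divided into 3 shares of €68,000: Nadia and Gideon each take €68,000; Noor's €68,000 share passes to Noor's issue.
Noor's share (€68,000) is divided into 2 shares of €34,000: Saskia and Kira each take €34,000.
Bilal's share (€204,000) is divided into 2 shares of €102,000: Erik and Ines each take €102,000.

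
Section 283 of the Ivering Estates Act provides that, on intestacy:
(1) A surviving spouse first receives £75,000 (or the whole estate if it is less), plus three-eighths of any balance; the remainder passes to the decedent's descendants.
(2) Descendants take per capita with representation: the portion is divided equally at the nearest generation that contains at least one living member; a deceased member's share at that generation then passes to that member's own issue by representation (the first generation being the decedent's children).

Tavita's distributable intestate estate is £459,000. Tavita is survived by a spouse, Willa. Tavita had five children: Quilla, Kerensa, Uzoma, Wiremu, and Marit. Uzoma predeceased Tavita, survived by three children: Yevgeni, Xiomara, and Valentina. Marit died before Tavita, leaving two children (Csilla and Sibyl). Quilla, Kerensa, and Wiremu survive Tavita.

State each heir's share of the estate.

Willa: £219,000; Quilla: £48,000; Kerensa: £48,000; Yevgeni: £16,000; Xiomara: £16,000; Valentina: £16,000; Wiremu: £48,000; Csilla: £24,000; Sibyl: £24,000

Willa first takes £75,000, leaving a balance of £384,000. Willa then takes three-eighths of the balance (£144,000), for a total of £219,000. The remaining £240,000 passes to the descendants.
The descendants' portion (£240,000) is divided into 5 shares of £48,000: Quilla, Kerensa, and Wiremu each take £48,000; Uzoma's £48,000 share passes to Uzoma's issue; Marit's £48,000 share passes to Marit's issue.
Uzoma's share (£48,000) is divided into 3 shares of £16,000: Yevgeni, Xiomara, and Valentina each take £16,000.
Marit's share (£48,000) is divided into 2 shares of £24,000: Csilla and Sibyl each take £24,000.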